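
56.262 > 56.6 False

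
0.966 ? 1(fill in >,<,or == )<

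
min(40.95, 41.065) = 40.95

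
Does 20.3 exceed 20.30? No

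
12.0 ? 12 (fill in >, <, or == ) ==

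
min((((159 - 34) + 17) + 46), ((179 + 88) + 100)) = 188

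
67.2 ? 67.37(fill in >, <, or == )<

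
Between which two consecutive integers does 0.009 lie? 0 and 1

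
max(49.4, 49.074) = 49.4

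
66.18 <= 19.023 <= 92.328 False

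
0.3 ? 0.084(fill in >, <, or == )>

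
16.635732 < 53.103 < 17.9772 False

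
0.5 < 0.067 False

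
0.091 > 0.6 False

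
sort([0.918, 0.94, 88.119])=[0.918, 0.94, 88.119]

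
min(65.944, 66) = 65.944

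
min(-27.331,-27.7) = -27.7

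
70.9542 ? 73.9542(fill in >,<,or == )<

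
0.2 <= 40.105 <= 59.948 True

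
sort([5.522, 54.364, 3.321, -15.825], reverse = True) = [54.364, 5.522, 3.321, -15.825]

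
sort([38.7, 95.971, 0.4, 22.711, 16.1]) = [0.4, 16.1, 22.711, 38.7, 95.971]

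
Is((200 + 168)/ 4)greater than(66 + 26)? No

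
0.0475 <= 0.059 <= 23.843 True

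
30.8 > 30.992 False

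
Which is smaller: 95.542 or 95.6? 95.542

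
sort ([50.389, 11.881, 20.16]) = [11.881, 20.16, 50.389]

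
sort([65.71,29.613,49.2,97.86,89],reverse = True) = [97.86,89,65.71,49.2,29.613]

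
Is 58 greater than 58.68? No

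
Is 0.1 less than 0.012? No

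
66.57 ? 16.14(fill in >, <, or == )>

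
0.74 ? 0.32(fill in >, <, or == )>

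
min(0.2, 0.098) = 0.098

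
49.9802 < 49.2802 False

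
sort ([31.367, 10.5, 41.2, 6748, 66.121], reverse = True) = [6748, 66.121, 41.2, 31.367, 10.5]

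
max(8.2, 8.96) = 8.96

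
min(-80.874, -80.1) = -80.874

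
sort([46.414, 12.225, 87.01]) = [12.225, 46.414, 87.01]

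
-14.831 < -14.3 True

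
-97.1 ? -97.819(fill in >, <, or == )>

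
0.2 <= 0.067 False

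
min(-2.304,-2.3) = -2.304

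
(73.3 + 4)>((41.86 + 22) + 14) False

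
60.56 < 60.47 False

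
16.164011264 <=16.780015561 True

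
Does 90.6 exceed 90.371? Yes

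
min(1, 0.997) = 0.997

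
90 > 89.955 True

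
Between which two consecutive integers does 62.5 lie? 62 and 63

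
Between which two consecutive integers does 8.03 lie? 8 and 9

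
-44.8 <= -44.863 False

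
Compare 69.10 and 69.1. They are equal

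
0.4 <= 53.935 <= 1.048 False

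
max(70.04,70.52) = 70.52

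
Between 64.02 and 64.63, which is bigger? 64.63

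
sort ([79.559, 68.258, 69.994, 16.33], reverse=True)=[79.559, 69.994, 68.258, 16.33]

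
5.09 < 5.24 True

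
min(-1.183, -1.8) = -1.8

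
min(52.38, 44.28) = 44.28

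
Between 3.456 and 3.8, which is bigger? 3.8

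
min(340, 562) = 340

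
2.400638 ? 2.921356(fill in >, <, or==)<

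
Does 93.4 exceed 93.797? No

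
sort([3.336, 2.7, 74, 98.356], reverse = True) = [98.356, 74, 3.336, 2.7]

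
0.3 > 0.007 True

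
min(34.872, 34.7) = 34.7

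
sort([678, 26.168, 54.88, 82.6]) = [26.168, 54.88, 82.6, 678]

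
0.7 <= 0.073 False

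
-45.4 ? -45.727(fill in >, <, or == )>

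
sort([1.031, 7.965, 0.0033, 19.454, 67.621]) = [0.0033, 1.031, 7.965, 19.454, 67.621]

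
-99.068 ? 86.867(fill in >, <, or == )<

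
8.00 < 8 False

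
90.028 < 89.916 False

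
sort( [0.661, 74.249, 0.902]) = [0.661, 0.902, 74.249]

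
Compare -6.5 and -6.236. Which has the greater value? -6.236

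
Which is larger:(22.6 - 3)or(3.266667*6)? (3.266667*6)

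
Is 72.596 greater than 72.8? No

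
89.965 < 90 True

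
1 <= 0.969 False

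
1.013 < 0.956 False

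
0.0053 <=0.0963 True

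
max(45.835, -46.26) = 45.835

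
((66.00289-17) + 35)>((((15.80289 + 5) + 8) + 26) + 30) False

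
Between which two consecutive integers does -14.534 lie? -15 and -14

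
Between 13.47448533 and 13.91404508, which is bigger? 13.91404508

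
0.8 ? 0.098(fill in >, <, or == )>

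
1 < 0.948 False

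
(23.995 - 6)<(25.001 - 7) True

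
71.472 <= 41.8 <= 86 False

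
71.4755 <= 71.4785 True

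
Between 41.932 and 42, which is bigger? 42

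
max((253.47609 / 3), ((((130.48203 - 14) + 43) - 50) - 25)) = 84.49203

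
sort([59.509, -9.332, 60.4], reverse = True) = [60.4, 59.509, -9.332]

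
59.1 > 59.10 False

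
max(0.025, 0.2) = 0.2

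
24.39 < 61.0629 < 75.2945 True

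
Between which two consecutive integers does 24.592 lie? 24 and 25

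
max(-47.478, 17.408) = 17.408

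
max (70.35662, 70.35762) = 70.35762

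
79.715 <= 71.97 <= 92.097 False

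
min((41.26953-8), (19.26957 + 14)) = 33.26953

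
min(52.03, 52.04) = 52.03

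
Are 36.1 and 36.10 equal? Yes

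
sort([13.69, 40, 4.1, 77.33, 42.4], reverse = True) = [77.33, 42.4, 40, 13.69, 4.1]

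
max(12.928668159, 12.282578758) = 12.928668159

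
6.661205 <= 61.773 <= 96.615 True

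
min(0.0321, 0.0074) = 0.0074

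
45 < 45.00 False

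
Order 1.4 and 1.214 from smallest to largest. 1.214, 1.4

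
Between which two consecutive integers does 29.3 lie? 29 and 30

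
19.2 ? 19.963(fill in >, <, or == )<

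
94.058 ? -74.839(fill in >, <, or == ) >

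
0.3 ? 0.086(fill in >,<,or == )>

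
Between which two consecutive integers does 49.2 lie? 49 and 50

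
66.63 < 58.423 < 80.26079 False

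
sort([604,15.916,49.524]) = [15.916,49.524,604]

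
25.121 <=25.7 True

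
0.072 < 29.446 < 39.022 True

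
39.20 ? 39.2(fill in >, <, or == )==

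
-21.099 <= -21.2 False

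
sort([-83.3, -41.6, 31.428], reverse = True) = [31.428, -41.6, -83.3]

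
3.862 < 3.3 False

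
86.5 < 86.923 True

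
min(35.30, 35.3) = 35.30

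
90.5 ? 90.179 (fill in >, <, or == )>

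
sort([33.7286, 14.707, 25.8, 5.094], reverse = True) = [33.7286, 25.8, 14.707, 5.094]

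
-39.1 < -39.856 False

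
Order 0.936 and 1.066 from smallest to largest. 0.936, 1.066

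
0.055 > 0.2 False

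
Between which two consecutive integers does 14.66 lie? 14 and 15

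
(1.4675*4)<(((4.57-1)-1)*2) False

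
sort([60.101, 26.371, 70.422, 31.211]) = [26.371, 31.211, 60.101, 70.422]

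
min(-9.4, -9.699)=-9.699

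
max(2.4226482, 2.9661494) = 2.9661494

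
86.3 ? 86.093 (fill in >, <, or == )>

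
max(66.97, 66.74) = 66.97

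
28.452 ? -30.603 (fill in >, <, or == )>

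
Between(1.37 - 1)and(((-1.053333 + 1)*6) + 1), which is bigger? (((-1.053333 + 1)*6) + 1)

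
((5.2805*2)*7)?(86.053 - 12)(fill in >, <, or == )<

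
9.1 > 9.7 False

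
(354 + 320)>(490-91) True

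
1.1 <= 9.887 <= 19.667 True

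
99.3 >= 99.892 False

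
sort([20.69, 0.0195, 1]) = [0.0195, 1, 20.69]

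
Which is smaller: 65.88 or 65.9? 65.88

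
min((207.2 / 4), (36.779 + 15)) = 51.779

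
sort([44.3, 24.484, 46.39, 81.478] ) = [24.484, 44.3, 46.39, 81.478]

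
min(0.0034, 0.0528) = 0.0034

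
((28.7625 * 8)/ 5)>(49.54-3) False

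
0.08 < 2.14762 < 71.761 True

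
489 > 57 True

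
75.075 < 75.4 True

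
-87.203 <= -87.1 True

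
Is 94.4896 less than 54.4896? No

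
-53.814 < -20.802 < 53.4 True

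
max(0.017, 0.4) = 0.4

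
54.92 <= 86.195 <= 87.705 True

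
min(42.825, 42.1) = 42.1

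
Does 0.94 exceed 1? No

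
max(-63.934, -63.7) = -63.7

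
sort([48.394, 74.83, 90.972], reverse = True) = [90.972, 74.83, 48.394]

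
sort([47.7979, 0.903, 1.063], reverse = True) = [47.7979, 1.063, 0.903]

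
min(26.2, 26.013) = 26.013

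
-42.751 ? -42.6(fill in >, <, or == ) <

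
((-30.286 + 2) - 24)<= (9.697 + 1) True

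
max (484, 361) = 484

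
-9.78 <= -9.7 True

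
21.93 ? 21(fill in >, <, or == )>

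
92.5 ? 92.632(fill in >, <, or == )<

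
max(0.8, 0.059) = 0.8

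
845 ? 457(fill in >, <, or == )>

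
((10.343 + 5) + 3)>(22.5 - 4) False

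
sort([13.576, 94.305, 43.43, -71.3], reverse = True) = [94.305, 43.43, 13.576, -71.3]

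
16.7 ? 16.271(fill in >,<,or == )>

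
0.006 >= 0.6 False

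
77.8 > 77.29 True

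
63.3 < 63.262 False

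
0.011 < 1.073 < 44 True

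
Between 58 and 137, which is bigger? 137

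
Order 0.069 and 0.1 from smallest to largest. 0.069, 0.1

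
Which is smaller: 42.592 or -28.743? -28.743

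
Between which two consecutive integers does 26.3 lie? 26 and 27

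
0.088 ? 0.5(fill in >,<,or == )<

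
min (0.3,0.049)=0.049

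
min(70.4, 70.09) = 70.09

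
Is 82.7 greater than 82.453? Yes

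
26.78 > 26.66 True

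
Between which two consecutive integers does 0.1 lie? 0 and 1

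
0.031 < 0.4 True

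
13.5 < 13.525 True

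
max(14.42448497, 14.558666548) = 14.558666548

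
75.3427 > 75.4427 False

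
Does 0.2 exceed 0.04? Yes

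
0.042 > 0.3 False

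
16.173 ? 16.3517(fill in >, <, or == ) <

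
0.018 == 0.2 False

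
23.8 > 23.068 True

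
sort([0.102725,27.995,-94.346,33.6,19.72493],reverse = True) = [33.6,27.995,19.72493,0.102725,-94.346]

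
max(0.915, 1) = 1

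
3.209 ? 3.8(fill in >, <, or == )<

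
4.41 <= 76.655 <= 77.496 True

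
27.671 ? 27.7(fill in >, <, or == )<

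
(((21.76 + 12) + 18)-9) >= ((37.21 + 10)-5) True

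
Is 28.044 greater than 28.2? No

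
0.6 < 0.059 False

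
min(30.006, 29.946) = 29.946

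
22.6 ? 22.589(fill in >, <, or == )>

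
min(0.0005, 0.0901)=0.0005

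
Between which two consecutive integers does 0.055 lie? 0 and 1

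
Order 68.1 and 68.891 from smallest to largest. 68.1, 68.891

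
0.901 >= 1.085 False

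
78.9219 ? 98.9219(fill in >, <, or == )<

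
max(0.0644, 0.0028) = 0.0644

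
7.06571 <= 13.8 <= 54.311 True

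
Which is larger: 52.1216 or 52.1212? 52.1216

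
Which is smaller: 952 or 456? 456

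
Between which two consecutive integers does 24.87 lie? 24 and 25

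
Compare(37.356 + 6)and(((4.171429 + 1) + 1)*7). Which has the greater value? (37.356 + 6)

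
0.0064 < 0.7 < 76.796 True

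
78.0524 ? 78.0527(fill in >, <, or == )<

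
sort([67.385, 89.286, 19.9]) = [19.9, 67.385, 89.286]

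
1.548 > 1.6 False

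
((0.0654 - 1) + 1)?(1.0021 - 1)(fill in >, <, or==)>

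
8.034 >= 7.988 True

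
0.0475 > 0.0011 True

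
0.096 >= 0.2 False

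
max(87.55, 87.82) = 87.82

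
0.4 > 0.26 True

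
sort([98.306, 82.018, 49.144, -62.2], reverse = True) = [98.306, 82.018, 49.144, -62.2]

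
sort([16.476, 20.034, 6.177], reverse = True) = [20.034, 16.476, 6.177]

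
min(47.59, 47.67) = 47.59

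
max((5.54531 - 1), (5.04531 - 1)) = 4.54531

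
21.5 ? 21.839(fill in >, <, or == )<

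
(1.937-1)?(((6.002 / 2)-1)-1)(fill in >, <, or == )<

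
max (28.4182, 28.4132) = 28.4182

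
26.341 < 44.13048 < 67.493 True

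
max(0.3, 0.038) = 0.3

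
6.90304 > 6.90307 False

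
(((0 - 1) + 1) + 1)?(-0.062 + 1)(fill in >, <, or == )>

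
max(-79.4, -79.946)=-79.4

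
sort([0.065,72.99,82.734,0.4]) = [0.065,0.4,72.99,82.734]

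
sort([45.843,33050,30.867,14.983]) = [14.983,30.867,45.843,33050]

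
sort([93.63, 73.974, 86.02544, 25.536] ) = [25.536, 73.974, 86.02544, 93.63]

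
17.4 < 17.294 False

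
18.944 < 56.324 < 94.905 True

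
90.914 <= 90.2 False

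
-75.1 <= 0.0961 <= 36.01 True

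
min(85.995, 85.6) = 85.6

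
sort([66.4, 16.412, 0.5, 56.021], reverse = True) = [66.4, 56.021, 16.412, 0.5]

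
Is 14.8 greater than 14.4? Yes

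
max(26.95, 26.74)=26.95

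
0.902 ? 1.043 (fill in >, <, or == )<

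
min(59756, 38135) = 38135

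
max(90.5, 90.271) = 90.5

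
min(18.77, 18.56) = 18.56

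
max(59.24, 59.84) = 59.84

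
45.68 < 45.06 False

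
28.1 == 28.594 False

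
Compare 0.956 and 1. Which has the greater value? 1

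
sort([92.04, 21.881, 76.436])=[21.881, 76.436, 92.04]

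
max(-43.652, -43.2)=-43.2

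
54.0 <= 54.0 True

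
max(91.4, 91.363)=91.4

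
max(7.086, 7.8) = 7.8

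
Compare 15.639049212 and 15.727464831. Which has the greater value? 15.727464831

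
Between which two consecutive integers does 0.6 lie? 0 and 1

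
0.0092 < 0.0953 True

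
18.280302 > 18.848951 False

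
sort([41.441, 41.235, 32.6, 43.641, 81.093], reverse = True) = [81.093, 43.641, 41.441, 41.235, 32.6]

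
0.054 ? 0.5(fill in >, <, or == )<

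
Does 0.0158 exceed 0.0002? Yes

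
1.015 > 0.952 True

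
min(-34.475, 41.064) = -34.475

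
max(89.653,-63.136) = 89.653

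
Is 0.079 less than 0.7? Yes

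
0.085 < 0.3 True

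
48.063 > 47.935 True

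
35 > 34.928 True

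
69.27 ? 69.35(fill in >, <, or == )<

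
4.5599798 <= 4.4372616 False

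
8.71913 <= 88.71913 True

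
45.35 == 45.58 False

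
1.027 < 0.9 False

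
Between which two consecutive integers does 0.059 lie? 0 and 1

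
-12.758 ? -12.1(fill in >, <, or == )<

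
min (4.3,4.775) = 4.3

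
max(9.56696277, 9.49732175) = 9.56696277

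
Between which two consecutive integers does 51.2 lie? 51 and 52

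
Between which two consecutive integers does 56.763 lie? 56 and 57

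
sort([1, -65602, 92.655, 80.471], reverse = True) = [92.655, 80.471, 1, -65602]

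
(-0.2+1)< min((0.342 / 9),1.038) False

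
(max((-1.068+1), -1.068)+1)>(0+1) False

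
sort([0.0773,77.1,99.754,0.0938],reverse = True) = [99.754,77.1,0.0938,0.0773]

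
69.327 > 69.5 False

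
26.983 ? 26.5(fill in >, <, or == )>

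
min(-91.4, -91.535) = -91.535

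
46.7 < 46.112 False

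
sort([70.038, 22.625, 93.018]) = [22.625, 70.038, 93.018]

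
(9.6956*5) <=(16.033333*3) False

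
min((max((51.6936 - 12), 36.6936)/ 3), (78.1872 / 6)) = 13.0312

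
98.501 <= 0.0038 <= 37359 False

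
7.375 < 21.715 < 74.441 True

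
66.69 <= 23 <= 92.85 False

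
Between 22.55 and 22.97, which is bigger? 22.97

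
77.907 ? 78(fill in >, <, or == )<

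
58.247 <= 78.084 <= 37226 True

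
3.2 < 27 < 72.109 True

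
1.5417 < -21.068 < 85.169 False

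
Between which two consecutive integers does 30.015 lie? 30 and 31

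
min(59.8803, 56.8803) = 56.8803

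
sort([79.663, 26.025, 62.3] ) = [26.025, 62.3, 79.663]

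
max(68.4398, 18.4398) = 68.4398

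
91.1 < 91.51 True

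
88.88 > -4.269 True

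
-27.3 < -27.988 False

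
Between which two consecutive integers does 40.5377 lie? 40 and 41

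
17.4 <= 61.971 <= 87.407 True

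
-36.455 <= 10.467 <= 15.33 True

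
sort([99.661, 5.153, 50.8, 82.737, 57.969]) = [5.153, 50.8, 57.969, 82.737, 99.661]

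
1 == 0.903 False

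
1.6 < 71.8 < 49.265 False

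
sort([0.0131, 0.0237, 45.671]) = [0.0131, 0.0237, 45.671]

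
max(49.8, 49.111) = 49.8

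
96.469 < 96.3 False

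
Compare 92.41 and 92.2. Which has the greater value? 92.41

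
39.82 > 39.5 True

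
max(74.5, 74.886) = 74.886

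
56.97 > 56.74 True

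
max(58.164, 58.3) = 58.3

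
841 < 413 False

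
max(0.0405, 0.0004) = 0.0405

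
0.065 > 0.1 False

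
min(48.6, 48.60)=48.6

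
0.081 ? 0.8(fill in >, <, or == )<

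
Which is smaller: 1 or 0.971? 0.971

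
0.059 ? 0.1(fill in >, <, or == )<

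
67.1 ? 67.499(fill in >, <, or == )<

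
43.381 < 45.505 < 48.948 True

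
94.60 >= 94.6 True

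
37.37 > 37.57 False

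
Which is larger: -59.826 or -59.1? -59.1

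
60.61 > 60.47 True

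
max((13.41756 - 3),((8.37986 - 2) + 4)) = 10.41756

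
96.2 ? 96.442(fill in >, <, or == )<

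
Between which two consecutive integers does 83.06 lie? 83 and 84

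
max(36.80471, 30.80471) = 36.80471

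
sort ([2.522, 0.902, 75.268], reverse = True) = [75.268, 2.522, 0.902]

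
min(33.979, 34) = 33.979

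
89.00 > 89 False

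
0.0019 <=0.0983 True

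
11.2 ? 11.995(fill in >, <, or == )<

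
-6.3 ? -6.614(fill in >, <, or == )>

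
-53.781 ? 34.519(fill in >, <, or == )<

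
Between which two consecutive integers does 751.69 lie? 751 and 752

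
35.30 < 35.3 False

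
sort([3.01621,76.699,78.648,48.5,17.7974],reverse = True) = [78.648,76.699,48.5,17.7974,3.01621]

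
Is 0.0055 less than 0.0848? Yes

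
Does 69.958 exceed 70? No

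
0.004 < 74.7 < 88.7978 True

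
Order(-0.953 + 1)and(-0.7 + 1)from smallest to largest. (-0.953 + 1), (-0.7 + 1)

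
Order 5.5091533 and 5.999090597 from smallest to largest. 5.5091533, 5.999090597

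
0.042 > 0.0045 True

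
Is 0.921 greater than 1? No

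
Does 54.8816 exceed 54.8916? No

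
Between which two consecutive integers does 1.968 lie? 1 and 2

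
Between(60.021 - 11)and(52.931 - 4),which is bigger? (60.021 - 11)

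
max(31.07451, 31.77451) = 31.77451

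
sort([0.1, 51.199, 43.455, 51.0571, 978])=[0.1, 43.455, 51.0571, 51.199, 978]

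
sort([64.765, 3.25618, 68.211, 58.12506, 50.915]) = [3.25618, 50.915, 58.12506, 64.765, 68.211]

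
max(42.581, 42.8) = 42.8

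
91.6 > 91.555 True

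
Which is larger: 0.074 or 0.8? 0.8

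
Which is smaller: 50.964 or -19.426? -19.426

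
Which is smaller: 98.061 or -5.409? -5.409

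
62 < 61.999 False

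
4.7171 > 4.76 False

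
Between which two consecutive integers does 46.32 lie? 46 and 47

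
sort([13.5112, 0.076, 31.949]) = [0.076, 13.5112, 31.949]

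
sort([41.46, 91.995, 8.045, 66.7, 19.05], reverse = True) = [91.995, 66.7, 41.46, 19.05, 8.045]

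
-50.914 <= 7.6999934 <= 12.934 True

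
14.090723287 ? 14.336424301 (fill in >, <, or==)<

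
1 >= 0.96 True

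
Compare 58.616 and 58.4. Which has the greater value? 58.616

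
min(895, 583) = 583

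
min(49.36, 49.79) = 49.36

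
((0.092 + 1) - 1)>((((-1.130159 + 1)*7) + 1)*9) False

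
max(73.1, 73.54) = 73.54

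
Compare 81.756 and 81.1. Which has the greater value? 81.756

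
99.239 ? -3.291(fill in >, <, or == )>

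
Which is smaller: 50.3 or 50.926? 50.3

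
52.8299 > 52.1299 True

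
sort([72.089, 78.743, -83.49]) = [-83.49, 72.089, 78.743]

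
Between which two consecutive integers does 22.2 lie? 22 and 23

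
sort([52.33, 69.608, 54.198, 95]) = [52.33, 54.198, 69.608, 95]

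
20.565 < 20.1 False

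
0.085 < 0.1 True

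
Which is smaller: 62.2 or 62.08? 62.08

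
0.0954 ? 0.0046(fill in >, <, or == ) >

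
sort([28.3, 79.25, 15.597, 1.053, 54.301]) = [1.053, 15.597, 28.3, 54.301, 79.25]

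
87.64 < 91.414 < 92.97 True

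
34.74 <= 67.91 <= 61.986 False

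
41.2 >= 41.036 True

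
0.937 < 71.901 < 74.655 True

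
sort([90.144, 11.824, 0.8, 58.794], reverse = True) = [90.144, 58.794, 11.824, 0.8]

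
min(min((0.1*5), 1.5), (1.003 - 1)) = 0.003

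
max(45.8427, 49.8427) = 49.8427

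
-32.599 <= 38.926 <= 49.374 True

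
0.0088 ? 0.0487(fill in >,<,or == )<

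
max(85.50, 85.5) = 85.5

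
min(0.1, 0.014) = 0.014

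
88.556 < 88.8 True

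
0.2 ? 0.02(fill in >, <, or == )>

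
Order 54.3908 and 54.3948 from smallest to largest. 54.3908, 54.3948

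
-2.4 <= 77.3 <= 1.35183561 False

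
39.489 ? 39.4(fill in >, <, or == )>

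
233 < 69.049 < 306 False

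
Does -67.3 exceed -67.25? No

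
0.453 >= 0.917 False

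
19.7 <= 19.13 False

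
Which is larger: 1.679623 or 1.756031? 1.756031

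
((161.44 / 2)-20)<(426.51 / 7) True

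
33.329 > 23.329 True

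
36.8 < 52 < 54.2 True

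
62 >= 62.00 True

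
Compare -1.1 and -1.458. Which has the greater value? -1.1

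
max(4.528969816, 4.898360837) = 4.898360837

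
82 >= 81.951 True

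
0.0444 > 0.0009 True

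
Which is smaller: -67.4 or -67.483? -67.483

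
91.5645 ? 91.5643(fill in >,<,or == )>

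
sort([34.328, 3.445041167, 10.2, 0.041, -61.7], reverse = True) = [34.328, 10.2, 3.445041167, 0.041, -61.7]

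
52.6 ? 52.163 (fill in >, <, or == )>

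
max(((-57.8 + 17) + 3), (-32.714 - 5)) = -37.714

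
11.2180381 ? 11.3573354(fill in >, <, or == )<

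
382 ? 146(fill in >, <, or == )>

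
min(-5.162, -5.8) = -5.8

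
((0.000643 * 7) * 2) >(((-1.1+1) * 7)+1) False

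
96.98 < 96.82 False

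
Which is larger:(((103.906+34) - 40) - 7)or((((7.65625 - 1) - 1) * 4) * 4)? (((103.906+34) - 40) - 7)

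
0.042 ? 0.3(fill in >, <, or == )<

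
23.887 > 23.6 True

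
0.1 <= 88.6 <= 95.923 True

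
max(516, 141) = 516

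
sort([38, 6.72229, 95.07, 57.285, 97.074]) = [6.72229, 38, 57.285, 95.07, 97.074]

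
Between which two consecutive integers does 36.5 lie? 36 and 37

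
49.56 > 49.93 False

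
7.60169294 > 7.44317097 True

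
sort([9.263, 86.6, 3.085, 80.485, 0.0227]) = [0.0227, 3.085, 9.263, 80.485, 86.6]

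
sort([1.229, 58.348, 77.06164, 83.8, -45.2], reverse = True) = [83.8, 77.06164, 58.348, 1.229, -45.2]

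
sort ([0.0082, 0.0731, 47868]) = [0.0082, 0.0731, 47868]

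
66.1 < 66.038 False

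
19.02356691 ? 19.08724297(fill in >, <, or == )<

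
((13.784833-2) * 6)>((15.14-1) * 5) True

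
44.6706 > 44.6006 True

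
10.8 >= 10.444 True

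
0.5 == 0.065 False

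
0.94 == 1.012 False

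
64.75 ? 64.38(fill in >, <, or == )>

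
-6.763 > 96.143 False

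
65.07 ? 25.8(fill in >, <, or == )>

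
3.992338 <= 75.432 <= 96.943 True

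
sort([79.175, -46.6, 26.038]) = [-46.6, 26.038, 79.175]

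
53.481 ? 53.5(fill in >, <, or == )<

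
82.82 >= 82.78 True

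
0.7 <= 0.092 False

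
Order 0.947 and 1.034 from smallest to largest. 0.947, 1.034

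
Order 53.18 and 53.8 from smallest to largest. 53.18, 53.8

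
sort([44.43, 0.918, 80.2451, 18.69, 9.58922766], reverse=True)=[80.2451, 44.43, 18.69, 9.58922766, 0.918]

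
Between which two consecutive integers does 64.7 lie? 64 and 65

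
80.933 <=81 True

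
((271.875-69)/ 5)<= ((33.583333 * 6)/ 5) False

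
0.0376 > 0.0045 True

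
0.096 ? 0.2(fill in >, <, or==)<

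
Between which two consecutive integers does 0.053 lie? 0 and 1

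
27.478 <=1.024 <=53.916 False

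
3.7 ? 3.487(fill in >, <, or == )>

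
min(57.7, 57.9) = 57.7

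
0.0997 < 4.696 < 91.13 True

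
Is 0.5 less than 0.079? No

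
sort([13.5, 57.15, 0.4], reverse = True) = [57.15, 13.5, 0.4]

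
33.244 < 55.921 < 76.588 True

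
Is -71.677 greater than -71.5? No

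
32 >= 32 True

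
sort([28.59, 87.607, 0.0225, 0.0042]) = [0.0042, 0.0225, 28.59, 87.607]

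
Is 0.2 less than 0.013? No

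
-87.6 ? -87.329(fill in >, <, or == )<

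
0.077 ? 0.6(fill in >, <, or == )<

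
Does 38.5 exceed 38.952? No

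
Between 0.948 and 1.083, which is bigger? 1.083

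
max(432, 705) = 705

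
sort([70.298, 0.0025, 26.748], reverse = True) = [70.298, 26.748, 0.0025]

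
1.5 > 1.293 True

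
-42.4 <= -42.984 False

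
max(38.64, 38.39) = 38.64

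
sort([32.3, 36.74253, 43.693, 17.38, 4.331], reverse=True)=[43.693, 36.74253, 32.3, 17.38, 4.331]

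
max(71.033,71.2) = 71.2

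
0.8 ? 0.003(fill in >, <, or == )>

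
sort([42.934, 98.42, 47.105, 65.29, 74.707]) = [42.934, 47.105, 65.29, 74.707, 98.42]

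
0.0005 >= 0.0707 False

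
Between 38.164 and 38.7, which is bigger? 38.7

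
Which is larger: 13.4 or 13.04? 13.4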